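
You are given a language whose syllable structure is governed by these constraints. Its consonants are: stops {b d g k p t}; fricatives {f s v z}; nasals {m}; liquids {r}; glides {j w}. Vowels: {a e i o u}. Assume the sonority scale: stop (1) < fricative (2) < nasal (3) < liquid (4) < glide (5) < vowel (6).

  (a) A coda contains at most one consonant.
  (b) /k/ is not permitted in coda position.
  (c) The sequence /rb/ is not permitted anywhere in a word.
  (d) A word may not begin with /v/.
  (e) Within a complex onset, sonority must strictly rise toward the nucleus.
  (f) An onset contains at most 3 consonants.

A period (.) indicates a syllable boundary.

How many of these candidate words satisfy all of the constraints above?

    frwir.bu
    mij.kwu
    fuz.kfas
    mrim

3

frwir.bu — violates constraint (c): contains banned sequence /rb/ → illicit
mij.kwu — σ1 onset /m/, coda /j/ ok; σ2 onset /kw/ (1→5 rises), coda /∅/ ok → licit
fuz.kfas — σ1 onset /f/, coda /z/ ok; σ2 onset /kf/ (1→2 rises), coda /s/ ok → licit
mrim — σ1 onset /mr/ (3→4 rises), coda /m/ ok → licit
Licit: mij.kwu, fuz.kfas, mrim → 3.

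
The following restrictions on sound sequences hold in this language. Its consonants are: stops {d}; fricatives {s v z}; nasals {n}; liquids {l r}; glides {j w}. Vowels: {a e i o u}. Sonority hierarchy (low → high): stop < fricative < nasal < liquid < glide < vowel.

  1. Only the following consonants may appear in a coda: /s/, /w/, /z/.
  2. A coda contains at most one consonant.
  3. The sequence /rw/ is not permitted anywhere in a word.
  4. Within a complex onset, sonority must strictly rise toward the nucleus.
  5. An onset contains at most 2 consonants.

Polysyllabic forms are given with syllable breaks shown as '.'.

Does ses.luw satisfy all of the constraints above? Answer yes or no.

ses.luw — σ1 onset /s/, coda /s/ ok; σ2 onset /l/, coda /w/ ok → permitted

yes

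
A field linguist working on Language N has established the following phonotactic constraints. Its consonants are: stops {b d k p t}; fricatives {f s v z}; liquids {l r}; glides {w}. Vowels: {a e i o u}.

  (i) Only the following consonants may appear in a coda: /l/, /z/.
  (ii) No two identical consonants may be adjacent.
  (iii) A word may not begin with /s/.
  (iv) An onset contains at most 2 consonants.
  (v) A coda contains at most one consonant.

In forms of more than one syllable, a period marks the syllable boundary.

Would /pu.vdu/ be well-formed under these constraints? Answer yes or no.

yes

/pu.vdu/ — σ1 onset /p/, coda /∅/ ok; σ2 onset /vd/ (2C), coda /∅/ ok → well-formed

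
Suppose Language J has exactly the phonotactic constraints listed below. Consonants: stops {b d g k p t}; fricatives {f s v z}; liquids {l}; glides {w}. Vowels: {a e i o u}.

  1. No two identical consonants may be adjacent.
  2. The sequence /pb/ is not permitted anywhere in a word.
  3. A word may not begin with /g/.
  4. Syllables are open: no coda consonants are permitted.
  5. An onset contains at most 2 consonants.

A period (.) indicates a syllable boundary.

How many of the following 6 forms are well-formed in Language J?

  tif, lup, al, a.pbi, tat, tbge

tif — violates constraint 4: syllable 1 coda /f/ has 1 consonant (> 0) → ill-formed
lup — violates constraint 4: syllable 1 coda /p/ has 1 consonant (> 0) → ill-formed
al — violates constraint 4: syllable 1 coda /l/ has 1 consonant (> 0) → ill-formed
a.pbi — violates constraint 2: contains banned sequence /pb/ → ill-formed
tat — violates constraint 4: syllable 1 coda /t/ has 1 consonant (> 0) → ill-formed
tbge — violates constraint 5: syllable 1 onset /tbg/ has 3 consonants (> 2) → ill-formed
No form is well-formed → 0.

0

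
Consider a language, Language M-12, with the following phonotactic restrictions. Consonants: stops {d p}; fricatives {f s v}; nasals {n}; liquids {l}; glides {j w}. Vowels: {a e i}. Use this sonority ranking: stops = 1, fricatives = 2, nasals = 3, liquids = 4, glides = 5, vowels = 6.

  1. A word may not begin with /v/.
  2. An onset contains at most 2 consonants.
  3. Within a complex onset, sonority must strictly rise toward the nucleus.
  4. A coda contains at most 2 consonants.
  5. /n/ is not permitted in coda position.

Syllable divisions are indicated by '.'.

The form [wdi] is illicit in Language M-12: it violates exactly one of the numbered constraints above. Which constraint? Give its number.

[wdi]: syllable 1 onset /wd/: /w/ (glide, 5) → /d/ (stop, 1) does not rise.
This is a violation of constraint 3: "Within a complex onset, sonority must strictly rise toward the nucleus."
The remaining constraints (1, 2, 4, 5) are satisfied.

3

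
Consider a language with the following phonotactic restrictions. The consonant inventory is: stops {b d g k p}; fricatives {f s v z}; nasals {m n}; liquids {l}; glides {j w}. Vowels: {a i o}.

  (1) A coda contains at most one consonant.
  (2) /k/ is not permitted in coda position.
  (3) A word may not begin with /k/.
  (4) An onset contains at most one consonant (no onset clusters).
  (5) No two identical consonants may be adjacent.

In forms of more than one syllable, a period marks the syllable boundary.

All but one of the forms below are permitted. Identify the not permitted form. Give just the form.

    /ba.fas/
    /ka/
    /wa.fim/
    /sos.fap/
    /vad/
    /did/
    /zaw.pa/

/ka/

/ba.fas/ — σ1 onset /b/, coda /∅/ ok; σ2 onset /f/, coda /s/ ok → permitted
/ka/ — violates constraint 3: word begins with /k/ → not permitted
/wa.fim/ — σ1 onset /w/, coda /∅/ ok; σ2 onset /f/, coda /m/ ok → permitted
/sos.fap/ — σ1 onset /s/, coda /s/ ok; σ2 onset /f/, coda /p/ ok → permitted
/vad/ — σ1 onset /v/, coda /d/ ok → permitted
/did/ — σ1 onset /d/, coda /d/ ok → permitted
/zaw.pa/ — σ1 onset /z/, coda /w/ ok; σ2 onset /p/, coda /∅/ ok → permitted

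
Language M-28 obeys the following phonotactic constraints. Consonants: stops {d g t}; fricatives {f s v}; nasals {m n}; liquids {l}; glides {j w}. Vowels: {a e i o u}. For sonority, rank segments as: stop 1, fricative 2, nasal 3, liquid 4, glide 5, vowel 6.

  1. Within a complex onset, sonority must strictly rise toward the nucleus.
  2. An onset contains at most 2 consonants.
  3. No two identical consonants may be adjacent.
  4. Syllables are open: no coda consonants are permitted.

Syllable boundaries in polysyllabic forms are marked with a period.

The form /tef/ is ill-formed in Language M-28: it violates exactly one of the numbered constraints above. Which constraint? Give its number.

4

/tef/: syllable 1 coda /f/ has 1 consonant (> 0).
This is a violation of constraint 4: "Syllables are open: no coda consonants are permitted."
The remaining constraints (1, 2, 3) are satisfied.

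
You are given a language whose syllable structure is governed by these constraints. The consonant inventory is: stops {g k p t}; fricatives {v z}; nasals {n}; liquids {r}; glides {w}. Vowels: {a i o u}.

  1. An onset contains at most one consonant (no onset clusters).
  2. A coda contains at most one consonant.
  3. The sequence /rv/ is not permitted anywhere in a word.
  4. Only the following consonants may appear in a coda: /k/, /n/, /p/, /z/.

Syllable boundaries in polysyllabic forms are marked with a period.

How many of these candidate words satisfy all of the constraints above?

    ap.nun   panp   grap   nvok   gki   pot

ap.nun — σ1 onset /∅/, coda /p/ ok; σ2 onset /n/, coda /n/ ok → licit
panp — violates constraint 2: syllable 1 coda /np/ has 2 consonants (> 1) → illicit
grap — violates constraint 1: syllable 1 onset /gr/ has 2 consonants (> 1) → illicit
nvok — violates constraint 1: syllable 1 onset /nv/ has 2 consonants (> 1) → illicit
gki — violates constraint 1: syllable 1 onset /gk/ has 2 consonants (> 1) → illicit
pot — violates constraint 4: syllable 1 coda contains /t/, which is not a licensed coda consonant → illicit
Licit: ap.nun → 1.

1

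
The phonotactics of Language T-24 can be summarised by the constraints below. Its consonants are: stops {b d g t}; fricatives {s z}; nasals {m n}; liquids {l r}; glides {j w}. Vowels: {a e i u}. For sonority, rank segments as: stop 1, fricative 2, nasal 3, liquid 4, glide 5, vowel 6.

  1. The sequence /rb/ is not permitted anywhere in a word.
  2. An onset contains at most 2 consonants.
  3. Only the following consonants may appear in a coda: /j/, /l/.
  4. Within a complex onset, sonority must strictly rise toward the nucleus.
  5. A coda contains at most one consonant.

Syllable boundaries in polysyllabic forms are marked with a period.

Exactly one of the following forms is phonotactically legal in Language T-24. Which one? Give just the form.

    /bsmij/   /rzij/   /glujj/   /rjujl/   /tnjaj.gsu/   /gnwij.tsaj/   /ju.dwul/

/ju.dwul/

/bsmij/ — violates constraint 2: syllable 1 onset /bsm/ has 3 consonants (> 2) → phonotactically illegal
/rzij/ — violates constraint 4: syllable 1 onset /rz/: /r/ (liquid, 4) → /z/ (fricative, 2) does not rise → phonotactically illegal
/glujj/ — violates constraint 5: syllable 1 coda /jj/ has 2 consonants (> 1) → phonotactically illegal
/rjujl/ — violates constraint 5: syllable 1 coda /jl/ has 2 consonants (> 1) → phonotactically illegal
/tnjaj.gsu/ — violates constraint 2: syllable 1 onset /tnj/ has 3 consonants (> 2) → phonotactically illegal
/gnwij.tsaj/ — violates constraint 2: syllable 1 onset /gnw/ has 3 consonants (> 2) → phonotactically illegal
/ju.dwul/ — σ1 onset /j/, coda /∅/ ok; σ2 onset /dw/ (1→5 rises), coda /l/ ok → phonotactically legal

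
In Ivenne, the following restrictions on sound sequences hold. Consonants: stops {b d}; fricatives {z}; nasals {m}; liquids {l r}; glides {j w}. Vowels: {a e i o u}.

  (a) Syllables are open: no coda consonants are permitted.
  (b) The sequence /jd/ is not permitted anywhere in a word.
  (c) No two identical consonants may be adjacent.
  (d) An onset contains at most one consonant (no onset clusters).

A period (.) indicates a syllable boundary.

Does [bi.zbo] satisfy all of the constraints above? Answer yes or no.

[bi.zbo] — violates constraint (d): syllable 2 onset /zb/ has 2 consonants (> 1) → illicit

no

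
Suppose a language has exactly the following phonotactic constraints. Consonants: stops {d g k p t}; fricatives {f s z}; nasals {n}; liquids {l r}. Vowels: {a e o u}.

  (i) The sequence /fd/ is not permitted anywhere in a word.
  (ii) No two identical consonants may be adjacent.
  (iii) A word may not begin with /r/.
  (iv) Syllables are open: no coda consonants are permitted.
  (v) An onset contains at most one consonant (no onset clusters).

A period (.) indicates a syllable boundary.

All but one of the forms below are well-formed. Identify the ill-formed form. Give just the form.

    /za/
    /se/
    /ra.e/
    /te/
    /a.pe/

/za/ — σ1 onset /z/, coda /∅/ ok → well-formed
/se/ — σ1 onset /s/, coda /∅/ ok → well-formed
/ra.e/ — violates constraint (iii): word begins with /r/ → ill-formed
/te/ — σ1 onset /t/, coda /∅/ ok → well-formed
/a.pe/ — σ1 onset /∅/, coda /∅/ ok; σ2 onset /p/, coda /∅/ ok → well-formed

/ra.e/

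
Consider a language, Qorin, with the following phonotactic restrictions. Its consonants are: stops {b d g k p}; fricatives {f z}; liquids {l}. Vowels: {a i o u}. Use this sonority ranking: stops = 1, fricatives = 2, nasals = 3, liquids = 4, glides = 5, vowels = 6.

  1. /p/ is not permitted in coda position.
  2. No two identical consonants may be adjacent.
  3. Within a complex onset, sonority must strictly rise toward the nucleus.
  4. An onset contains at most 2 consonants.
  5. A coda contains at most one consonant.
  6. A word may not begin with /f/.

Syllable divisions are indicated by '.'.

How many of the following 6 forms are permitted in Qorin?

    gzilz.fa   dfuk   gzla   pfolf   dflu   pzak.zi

gzilz.fa — violates constraint 5: syllable 1 coda /lz/ has 2 consonants (> 1) → not permitted
dfuk — σ1 onset /df/ (1→2 rises), coda /k/ ok → permitted
gzla — violates constraint 4: syllable 1 onset /gzl/ has 3 consonants (> 2) → not permitted
pfolf — violates constraint 5: syllable 1 coda /lf/ has 2 consonants (> 1) → not permitted
dflu — violates constraint 4: syllable 1 onset /dfl/ has 3 consonants (> 2) → not permitted
pzak.zi — σ1 onset /pz/ (1→2 rises), coda /k/ ok; σ2 onset /z/, coda /∅/ ok → permitted
Permitted: dfuk, pzak.zi → 2.

2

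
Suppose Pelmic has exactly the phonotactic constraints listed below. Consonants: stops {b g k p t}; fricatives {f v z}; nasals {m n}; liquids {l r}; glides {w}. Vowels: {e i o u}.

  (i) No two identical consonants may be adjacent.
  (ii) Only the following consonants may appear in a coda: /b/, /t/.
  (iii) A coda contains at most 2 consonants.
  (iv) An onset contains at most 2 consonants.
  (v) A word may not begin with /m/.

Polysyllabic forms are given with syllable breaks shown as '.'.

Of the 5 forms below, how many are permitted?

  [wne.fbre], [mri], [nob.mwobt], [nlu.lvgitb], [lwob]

[wne.fbre] — violates constraint (iv): syllable 2 onset /fbr/ has 3 consonants (> 2) → not permitted
[mri] — violates constraint (v): word begins with /m/ → not permitted
[nob.mwobt] — σ1 onset /n/, coda /b/ ok; σ2 onset /mw/ (2C), coda /bt/ (2C) ok → permitted
[nlu.lvgitb] — violates constraint (iv): syllable 2 onset /lvg/ has 3 consonants (> 2) → not permitted
[lwob] — σ1 onset /lw/ (2C), coda /b/ ok → permitted
Permitted: [nob.mwobt], [lwob] → 2.

2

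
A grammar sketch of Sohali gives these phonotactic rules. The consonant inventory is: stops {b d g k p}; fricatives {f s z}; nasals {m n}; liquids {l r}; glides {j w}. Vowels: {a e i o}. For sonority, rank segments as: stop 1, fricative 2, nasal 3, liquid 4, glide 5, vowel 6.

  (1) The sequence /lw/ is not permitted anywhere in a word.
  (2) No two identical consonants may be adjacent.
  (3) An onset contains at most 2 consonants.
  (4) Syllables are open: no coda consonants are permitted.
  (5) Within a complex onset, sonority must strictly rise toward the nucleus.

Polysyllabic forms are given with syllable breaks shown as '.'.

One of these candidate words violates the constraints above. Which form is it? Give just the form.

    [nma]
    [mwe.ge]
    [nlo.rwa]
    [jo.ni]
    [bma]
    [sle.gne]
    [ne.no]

[nma] — violates constraint 5: syllable 1 onset /nm/: /n/ (nasal, 3) → /m/ (nasal, 3) does not rise → phonotactically illegal
[mwe.ge] — σ1 onset /mw/ (3→5 rises), coda /∅/ ok; σ2 onset /g/, coda /∅/ ok → phonotactically legal
[nlo.rwa] — σ1 onset /nl/ (3→4 rises), coda /∅/ ok; σ2 onset /rw/ (4→5 rises), coda /∅/ ok → phonotactically legal
[jo.ni] — σ1 onset /j/, coda /∅/ ok; σ2 onset /n/, coda /∅/ ok → phonotactically legal
[bma] — σ1 onset /bm/ (1→3 rises), coda /∅/ ok → phonotactically legal
[sle.gne] — σ1 onset /sl/ (2→4 rises), coda /∅/ ok; σ2 onset /gn/ (1→3 rises), coda /∅/ ok → phonotactically legal
[ne.no] — σ1 onset /n/, coda /∅/ ok; σ2 onset /n/, coda /∅/ ok → phonotactically legal

[nma]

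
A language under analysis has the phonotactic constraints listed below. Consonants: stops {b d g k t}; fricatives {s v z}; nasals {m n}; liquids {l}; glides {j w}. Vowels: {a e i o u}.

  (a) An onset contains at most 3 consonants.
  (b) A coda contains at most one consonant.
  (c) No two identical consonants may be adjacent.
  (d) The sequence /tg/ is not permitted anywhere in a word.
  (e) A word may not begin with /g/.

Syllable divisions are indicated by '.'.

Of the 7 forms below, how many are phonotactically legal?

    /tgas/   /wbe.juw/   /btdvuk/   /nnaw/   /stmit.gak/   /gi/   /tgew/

1

/tgas/ — violates constraint (d): contains banned sequence /tg/ → phonotactically illegal
/wbe.juw/ — σ1 onset /wb/ (2C), coda /∅/ ok; σ2 onset /j/, coda /w/ ok → phonotactically legal
/btdvuk/ — violates constraint (a): syllable 1 onset /btdv/ has 4 consonants (> 3) → phonotactically illegal
/nnaw/ — violates constraint (c): adjacent identical consonants /nn/ → phonotactically illegal
/stmit.gak/ — violates constraint (d): contains banned sequence /tg/ → phonotactically illegal
/gi/ — violates constraint (e): word begins with /g/ → phonotactically illegal
/tgew/ — violates constraint (d): contains banned sequence /tg/ → phonotactically illegal
Phonotactically legal: /wbe.juw/ → 1.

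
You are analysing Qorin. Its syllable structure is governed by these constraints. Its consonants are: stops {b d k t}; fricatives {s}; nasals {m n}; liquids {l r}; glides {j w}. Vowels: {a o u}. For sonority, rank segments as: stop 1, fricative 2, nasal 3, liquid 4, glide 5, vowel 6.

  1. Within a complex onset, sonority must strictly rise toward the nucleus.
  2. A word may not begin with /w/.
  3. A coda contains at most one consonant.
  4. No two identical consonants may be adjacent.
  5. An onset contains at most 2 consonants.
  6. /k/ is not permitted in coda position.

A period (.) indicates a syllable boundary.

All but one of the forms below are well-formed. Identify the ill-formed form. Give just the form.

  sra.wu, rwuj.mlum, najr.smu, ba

sra.wu — σ1 onset /sr/ (2→4 rises), coda /∅/ ok; σ2 onset /w/, coda /∅/ ok → well-formed
rwuj.mlum — σ1 onset /rw/ (4→5 rises), coda /j/ ok; σ2 onset /ml/ (3→4 rises), coda /m/ ok → well-formed
najr.smu — violates constraint 3: syllable 1 coda /jr/ has 2 consonants (> 1) → ill-formed
ba — σ1 onset /b/, coda /∅/ ok → well-formed

najr.smu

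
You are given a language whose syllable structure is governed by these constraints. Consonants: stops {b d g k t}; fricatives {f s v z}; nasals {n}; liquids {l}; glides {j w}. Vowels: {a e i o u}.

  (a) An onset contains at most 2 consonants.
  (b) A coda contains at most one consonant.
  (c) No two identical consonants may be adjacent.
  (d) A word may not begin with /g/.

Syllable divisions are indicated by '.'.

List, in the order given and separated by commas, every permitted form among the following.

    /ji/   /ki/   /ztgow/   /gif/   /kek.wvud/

/ji/, /ki/, /kek.wvud/

/ji/ — σ1 onset /j/, coda /∅/ ok → permitted
/ki/ — σ1 onset /k/, coda /∅/ ok → permitted
/ztgow/ — violates constraint (a): syllable 1 onset /ztg/ has 3 consonants (> 2) → not permitted
/gif/ — violates constraint (d): word begins with /g/ → not permitted
/kek.wvud/ — σ1 onset /k/, coda /k/ ok; σ2 onset /wv/ (2C), coda /d/ ok → permitted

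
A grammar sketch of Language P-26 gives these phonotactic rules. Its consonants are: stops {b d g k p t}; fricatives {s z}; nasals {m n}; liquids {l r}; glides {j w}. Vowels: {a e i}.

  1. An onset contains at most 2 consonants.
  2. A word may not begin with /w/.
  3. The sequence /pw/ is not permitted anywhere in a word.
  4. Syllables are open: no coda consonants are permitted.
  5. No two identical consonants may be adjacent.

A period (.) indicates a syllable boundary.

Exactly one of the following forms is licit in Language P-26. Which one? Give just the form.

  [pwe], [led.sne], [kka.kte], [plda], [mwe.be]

[mwe.be]

[pwe] — violates constraint 3: contains banned sequence /pw/ → illicit
[led.sne] — violates constraint 4: syllable 1 coda /d/ has 1 consonant (> 0) → illicit
[kka.kte] — violates constraint 5: adjacent identical consonants /kk/ → illicit
[plda] — violates constraint 1: syllable 1 onset /pld/ has 3 consonants (> 2) → illicit
[mwe.be] — σ1 onset /mw/ (2C), coda /∅/ ok; σ2 onset /b/, coda /∅/ ok → licit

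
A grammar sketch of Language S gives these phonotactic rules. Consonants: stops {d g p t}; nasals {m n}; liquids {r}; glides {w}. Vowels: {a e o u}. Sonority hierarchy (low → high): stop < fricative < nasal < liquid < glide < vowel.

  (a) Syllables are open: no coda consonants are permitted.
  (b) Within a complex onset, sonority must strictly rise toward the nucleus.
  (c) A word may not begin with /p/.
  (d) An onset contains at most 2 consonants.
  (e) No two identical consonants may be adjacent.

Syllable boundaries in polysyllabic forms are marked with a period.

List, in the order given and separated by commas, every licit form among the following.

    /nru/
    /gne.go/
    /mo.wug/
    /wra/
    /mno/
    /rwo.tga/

/nru/, /gne.go/

/nru/ — σ1 onset /nr/ (3→4 rises), coda /∅/ ok → licit
/gne.go/ — σ1 onset /gn/ (1→3 rises), coda /∅/ ok; σ2 onset /g/, coda /∅/ ok → licit
/mo.wug/ — violates constraint (a): syllable 2 coda /g/ has 1 consonant (> 0) → illicit
/wra/ — violates constraint (b): syllable 1 onset /wr/: /w/ (glide, 5) → /r/ (liquid, 4) does not rise → illicit
/mno/ — violates constraint (b): syllable 1 onset /mn/: /m/ (nasal, 3) → /n/ (nasal, 3) does not rise → illicit
/rwo.tga/ — violates constraint (b): syllable 2 onset /tg/: /t/ (stop, 1) → /g/ (stop, 1) does not rise → illicit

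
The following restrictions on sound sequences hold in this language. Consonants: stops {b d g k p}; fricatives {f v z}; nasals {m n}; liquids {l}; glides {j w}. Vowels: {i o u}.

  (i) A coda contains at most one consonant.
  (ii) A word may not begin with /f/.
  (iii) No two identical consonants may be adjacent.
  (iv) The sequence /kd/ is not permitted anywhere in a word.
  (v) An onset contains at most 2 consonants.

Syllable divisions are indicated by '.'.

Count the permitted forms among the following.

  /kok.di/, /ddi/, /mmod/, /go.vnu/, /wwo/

1

/kok.di/ — violates constraint (iv): contains banned sequence /kd/ → not permitted
/ddi/ — violates constraint (iii): adjacent identical consonants /dd/ → not permitted
/mmod/ — violates constraint (iii): adjacent identical consonants /mm/ → not permitted
/go.vnu/ — σ1 onset /g/, coda /∅/ ok; σ2 onset /vn/ (2C), coda /∅/ ok → permitted
/wwo/ — violates constraint (iii): adjacent identical consonants /ww/ → not permitted
Permitted: /go.vnu/ → 1.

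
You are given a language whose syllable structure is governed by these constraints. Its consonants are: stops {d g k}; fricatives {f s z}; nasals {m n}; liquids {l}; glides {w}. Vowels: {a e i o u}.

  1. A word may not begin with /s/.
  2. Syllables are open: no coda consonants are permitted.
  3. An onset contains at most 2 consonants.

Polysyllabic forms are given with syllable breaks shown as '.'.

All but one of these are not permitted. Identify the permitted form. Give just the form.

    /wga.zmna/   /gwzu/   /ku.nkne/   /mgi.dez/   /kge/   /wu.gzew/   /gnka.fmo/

/wga.zmna/ — violates constraint 3: syllable 2 onset /zmn/ has 3 consonants (> 2) → not permitted
/gwzu/ — violates constraint 3: syllable 1 onset /gwz/ has 3 consonants (> 2) → not permitted
/ku.nkne/ — violates constraint 3: syllable 2 onset /nkn/ has 3 consonants (> 2) → not permitted
/mgi.dez/ — violates constraint 2: syllable 2 coda /z/ has 1 consonant (> 0) → not permitted
/kge/ — σ1 onset /kg/ (2C), coda /∅/ ok → permitted
/wu.gzew/ — violates constraint 2: syllable 2 coda /w/ has 1 consonant (> 0) → not permitted
/gnka.fmo/ — violates constraint 3: syllable 1 onset /gnk/ has 3 consonants (> 2) → not permitted

/kge/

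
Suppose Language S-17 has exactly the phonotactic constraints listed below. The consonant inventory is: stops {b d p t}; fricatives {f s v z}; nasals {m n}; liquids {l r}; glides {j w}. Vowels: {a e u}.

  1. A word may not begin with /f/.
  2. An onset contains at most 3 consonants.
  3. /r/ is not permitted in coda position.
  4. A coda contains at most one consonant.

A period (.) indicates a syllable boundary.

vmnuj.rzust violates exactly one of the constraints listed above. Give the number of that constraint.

vmnuj.rzust: syllable 2 coda /st/ has 2 consonants (> 1).
This is a violation of constraint 4: "A coda contains at most one consonant."
The remaining constraints (1, 2, 3) are satisfied.

4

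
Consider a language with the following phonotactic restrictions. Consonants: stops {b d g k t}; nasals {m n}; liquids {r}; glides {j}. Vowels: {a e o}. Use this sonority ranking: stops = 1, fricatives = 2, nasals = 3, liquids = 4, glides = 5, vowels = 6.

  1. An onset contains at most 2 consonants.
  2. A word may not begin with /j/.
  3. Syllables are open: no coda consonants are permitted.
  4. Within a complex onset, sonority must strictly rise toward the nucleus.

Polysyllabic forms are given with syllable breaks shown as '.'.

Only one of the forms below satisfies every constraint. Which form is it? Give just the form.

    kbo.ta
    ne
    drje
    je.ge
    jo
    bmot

kbo.ta — violates constraint 4: syllable 1 onset /kb/: /k/ (stop, 1) → /b/ (stop, 1) does not rise → illicit
ne — σ1 onset /n/, coda /∅/ ok → licit
drje — violates constraint 1: syllable 1 onset /drj/ has 3 consonants (> 2) → illicit
je.ge — violates constraint 2: word begins with /j/ → illicit
jo — violates constraint 2: word begins with /j/ → illicit
bmot — violates constraint 3: syllable 1 coda /t/ has 1 consonant (> 0) → illicit

ne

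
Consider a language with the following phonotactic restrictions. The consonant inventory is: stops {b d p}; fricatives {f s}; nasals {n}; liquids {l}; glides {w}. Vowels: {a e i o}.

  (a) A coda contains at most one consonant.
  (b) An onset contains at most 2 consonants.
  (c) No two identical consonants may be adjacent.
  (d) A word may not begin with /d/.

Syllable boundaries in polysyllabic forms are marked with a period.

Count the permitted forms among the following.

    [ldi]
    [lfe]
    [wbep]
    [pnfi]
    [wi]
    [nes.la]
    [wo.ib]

[ldi] — σ1 onset /ld/ (2C), coda /∅/ ok → permitted
[lfe] — σ1 onset /lf/ (2C), coda /∅/ ok → permitted
[wbep] — σ1 onset /wb/ (2C), coda /p/ ok → permitted
[pnfi] — violates constraint (b): syllable 1 onset /pnf/ has 3 consonants (> 2) → not permitted
[wi] — σ1 onset /w/, coda /∅/ ok → permitted
[nes.la] — σ1 onset /n/, coda /s/ ok; σ2 onset /l/, coda /∅/ ok → permitted
[wo.ib] — σ1 onset /w/, coda /∅/ ok; σ2 onset /∅/, coda /b/ ok → permitted
Permitted: [ldi], [lfe], [wbep], [wi], [nes.la], [wo.ib] → 6.

6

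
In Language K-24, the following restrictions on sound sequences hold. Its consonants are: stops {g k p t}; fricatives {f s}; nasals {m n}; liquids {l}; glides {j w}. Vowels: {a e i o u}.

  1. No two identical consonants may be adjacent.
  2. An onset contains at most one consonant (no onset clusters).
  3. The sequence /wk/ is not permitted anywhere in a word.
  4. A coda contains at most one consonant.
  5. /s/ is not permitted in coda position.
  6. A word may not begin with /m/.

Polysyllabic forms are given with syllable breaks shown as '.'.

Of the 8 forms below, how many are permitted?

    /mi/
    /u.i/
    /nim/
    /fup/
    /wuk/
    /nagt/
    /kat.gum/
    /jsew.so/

5

/mi/ — violates constraint 6: word begins with /m/ → not permitted
/u.i/ — σ1 onset /∅/, coda /∅/ ok; σ2 onset /∅/, coda /∅/ ok → permitted
/nim/ — σ1 onset /n/, coda /m/ ok → permitted
/fup/ — σ1 onset /f/, coda /p/ ok → permitted
/wuk/ — σ1 onset /w/, coda /k/ ok → permitted
/nagt/ — violates constraint 4: syllable 1 coda /gt/ has 2 consonants (> 1) → not permitted
/kat.gum/ — σ1 onset /k/, coda /t/ ok; σ2 onset /g/, coda /m/ ok → permitted
/jsew.so/ — violates constraint 2: syllable 1 onset /js/ has 2 consonants (> 1) → not permitted
Permitted: /u.i/, /nim/, /fup/, /wuk/, /kat.gum/ → 5.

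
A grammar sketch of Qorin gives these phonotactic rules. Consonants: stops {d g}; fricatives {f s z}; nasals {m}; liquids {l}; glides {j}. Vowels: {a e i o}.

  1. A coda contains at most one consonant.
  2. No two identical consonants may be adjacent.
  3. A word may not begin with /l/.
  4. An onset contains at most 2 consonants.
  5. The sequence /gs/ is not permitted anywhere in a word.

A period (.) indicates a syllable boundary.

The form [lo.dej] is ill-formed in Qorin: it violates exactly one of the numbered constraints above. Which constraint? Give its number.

[lo.dej]: word begins with /l/.
This is a violation of constraint 3: "A word may not begin with /l/."
The remaining constraints (1, 2, 4, 5) are satisfied.

3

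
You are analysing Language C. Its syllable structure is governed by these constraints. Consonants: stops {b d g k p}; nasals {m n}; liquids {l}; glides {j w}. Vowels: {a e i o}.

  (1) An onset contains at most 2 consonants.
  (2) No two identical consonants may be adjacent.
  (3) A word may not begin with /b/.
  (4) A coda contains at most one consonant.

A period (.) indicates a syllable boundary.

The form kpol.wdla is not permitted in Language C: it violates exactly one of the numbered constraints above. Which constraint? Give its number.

kpol.wdla: syllable 2 onset /wdl/ has 3 consonants (> 2).
This is a violation of constraint 1: "An onset contains at most 2 consonants."
The remaining constraints (2, 3, 4) are satisfied.

1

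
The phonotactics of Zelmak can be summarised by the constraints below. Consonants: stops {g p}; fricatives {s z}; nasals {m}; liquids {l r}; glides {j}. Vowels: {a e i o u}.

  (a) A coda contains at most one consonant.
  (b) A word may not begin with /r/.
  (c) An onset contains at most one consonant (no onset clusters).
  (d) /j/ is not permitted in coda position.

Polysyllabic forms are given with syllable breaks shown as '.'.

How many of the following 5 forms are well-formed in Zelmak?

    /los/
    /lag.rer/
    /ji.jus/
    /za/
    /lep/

5

/los/ — σ1 onset /l/, coda /s/ ok → well-formed
/lag.rer/ — σ1 onset /l/, coda /g/ ok; σ2 onset /r/, coda /r/ ok → well-formed
/ji.jus/ — σ1 onset /j/, coda /∅/ ok; σ2 onset /j/, coda /s/ ok → well-formed
/za/ — σ1 onset /z/, coda /∅/ ok → well-formed
/lep/ — σ1 onset /l/, coda /p/ ok → well-formed
Well-formed: /los/, /lag.rer/, /ji.jus/, /za/, /lep/ → 5.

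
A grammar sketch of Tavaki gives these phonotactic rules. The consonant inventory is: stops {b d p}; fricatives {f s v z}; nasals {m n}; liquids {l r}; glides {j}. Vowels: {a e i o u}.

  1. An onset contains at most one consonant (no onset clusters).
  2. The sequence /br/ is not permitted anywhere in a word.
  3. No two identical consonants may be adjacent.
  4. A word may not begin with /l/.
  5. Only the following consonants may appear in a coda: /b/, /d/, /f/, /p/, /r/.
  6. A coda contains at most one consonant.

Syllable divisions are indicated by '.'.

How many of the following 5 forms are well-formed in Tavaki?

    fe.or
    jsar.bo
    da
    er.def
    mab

fe.or — σ1 onset /f/, coda /∅/ ok; σ2 onset /∅/, coda /r/ ok → well-formed
jsar.bo — violates constraint 1: syllable 1 onset /js/ has 2 consonants (> 1) → ill-formed
da — σ1 onset /d/, coda /∅/ ok → well-formed
er.def — σ1 onset /∅/, coda /r/ ok; σ2 onset /d/, coda /f/ ok → well-formed
mab — σ1 onset /m/, coda /b/ ok → well-formed
Well-formed: fe.or, da, er.def, mab → 4.

4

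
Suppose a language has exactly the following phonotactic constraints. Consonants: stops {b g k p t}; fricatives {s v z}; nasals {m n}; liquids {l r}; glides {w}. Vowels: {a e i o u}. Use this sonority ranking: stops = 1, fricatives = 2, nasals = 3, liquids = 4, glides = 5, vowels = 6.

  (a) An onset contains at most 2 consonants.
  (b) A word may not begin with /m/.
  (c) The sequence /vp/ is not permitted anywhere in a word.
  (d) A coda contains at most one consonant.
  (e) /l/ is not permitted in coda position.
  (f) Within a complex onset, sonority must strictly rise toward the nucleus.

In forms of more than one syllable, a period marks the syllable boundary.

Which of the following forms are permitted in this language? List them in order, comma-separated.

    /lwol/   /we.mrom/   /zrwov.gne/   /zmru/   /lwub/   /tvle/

/we.mrom/, /lwub/

/lwol/ — violates constraint (e): syllable 1 coda contains /l/ → not permitted
/we.mrom/ — σ1 onset /w/, coda /∅/ ok; σ2 onset /mr/ (3→4 rises), coda /m/ ok → permitted
/zrwov.gne/ — violates constraint (a): syllable 1 onset /zrw/ has 3 consonants (> 2) → not permitted
/zmru/ — violates constraint (a): syllable 1 onset /zmr/ has 3 consonants (> 2) → not permitted
/lwub/ — σ1 onset /lw/ (4→5 rises), coda /b/ ok → permitted
/tvle/ — violates constraint (a): syllable 1 onset /tvl/ has 3 consonants (> 2) → not permitted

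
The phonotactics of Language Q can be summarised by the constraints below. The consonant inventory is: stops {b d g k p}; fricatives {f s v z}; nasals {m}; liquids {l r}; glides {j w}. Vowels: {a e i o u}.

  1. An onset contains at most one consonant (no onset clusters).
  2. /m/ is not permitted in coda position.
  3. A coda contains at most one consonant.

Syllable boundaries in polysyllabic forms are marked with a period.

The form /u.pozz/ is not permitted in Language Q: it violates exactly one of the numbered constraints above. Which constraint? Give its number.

3

/u.pozz/: syllable 2 coda /zz/ has 2 consonants (> 1).
This is a violation of constraint 3: "A coda contains at most one consonant."
The remaining constraints (1, 2) are satisfied.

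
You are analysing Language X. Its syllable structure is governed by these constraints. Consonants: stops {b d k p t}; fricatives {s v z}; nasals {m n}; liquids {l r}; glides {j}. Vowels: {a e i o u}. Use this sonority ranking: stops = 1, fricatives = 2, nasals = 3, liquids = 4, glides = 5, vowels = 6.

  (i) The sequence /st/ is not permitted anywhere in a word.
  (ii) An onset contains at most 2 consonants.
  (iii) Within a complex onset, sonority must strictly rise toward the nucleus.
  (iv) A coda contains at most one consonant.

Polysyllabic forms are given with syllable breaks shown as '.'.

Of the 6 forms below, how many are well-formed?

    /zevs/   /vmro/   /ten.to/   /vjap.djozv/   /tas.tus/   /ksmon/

/zevs/ — violates constraint (iv): syllable 1 coda /vs/ has 2 consonants (> 1) → ill-formed
/vmro/ — violates constraint (ii): syllable 1 onset /vmr/ has 3 consonants (> 2) → ill-formed
/ten.to/ — σ1 onset /t/, coda /n/ ok; σ2 onset /t/, coda /∅/ ok → well-formed
/vjap.djozv/ — violates constraint (iv): syllable 2 coda /zv/ has 2 consonants (> 1) → ill-formed
/tas.tus/ — violates constraint (i): contains banned sequence /st/ → ill-formed
/ksmon/ — violates constraint (ii): syllable 1 onset /ksm/ has 3 consonants (> 2) → ill-formed
Well-formed: /ten.to/ → 1.

1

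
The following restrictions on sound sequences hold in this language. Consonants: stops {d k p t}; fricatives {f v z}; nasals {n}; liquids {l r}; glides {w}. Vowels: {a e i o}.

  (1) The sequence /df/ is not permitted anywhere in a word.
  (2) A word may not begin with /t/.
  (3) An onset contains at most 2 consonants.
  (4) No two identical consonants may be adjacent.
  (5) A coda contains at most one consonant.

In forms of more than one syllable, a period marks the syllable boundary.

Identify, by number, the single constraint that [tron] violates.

2

[tron]: word begins with /t/.
This is a violation of constraint 2: "A word may not begin with /t/."
The remaining constraints (1, 3, 4, 5) are satisfied.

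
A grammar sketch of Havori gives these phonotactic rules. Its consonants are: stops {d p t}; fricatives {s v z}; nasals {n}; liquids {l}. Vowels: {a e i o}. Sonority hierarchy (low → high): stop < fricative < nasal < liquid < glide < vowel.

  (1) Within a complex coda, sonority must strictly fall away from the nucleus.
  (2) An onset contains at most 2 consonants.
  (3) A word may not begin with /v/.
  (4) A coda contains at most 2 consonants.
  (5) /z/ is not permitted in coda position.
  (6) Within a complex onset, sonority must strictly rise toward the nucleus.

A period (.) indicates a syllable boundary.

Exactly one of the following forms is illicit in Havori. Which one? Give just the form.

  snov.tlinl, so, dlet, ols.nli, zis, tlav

snov.tlinl

snov.tlinl — violates constraint 1: syllable 2 coda /nl/: /n/ (nasal, 3) → /l/ (liquid, 4) does not fall → illicit
so — σ1 onset /s/, coda /∅/ ok → licit
dlet — σ1 onset /dl/ (1→4 rises), coda /t/ ok → licit
ols.nli — σ1 onset /∅/, coda /ls/ (4→2 falls) ok; σ2 onset /nl/ (3→4 rises), coda /∅/ ok → licit
zis — σ1 onset /z/, coda /s/ ok → licit
tlav — σ1 onset /tl/ (1→4 rises), coda /v/ ok → licit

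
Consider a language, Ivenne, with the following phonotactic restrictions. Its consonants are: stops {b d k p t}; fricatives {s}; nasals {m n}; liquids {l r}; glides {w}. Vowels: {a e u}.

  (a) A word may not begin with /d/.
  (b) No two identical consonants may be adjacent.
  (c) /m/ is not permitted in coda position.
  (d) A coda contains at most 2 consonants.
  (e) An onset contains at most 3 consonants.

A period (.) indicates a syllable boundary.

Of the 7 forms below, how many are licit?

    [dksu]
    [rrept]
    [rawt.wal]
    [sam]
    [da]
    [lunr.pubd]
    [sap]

3

[dksu] — violates constraint (a): word begins with /d/ → illicit
[rrept] — violates constraint (b): adjacent identical consonants /rr/ → illicit
[rawt.wal] — σ1 onset /r/, coda /wt/ (2C) ok; σ2 onset /w/, coda /l/ ok → licit
[sam] — violates constraint (c): syllable 1 coda contains /m/ → illicit
[da] — violates constraint (a): word begins with /d/ → illicit
[lunr.pubd] — σ1 onset /l/, coda /nr/ (2C) ok; σ2 onset /p/, coda /bd/ (2C) ok → licit
[sap] — σ1 onset /s/, coda /p/ ok → licit
Licit: [rawt.wal], [lunr.pubd], [sap] → 3.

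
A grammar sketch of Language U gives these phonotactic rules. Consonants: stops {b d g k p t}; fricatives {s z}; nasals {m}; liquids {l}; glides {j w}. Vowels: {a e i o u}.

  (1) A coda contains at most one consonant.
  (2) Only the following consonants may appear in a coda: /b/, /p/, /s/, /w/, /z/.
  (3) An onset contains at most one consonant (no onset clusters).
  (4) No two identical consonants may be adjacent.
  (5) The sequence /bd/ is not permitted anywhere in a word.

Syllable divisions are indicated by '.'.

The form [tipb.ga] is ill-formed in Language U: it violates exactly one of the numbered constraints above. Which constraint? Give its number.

1

[tipb.ga]: syllable 1 coda /pb/ has 2 consonants (> 1).
This is a violation of constraint 1: "A coda contains at most one consonant."
The remaining constraints (2, 3, 4, 5) are satisfied.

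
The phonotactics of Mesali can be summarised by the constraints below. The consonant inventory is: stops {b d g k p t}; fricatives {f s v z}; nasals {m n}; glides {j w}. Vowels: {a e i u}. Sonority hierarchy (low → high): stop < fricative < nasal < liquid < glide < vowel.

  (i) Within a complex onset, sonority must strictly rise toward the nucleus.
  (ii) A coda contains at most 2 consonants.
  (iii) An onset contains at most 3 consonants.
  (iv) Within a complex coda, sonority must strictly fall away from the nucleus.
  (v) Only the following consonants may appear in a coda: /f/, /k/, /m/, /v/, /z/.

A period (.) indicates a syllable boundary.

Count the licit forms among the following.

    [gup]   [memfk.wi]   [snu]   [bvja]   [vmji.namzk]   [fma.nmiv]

[gup] — violates constraint (v): syllable 1 coda contains /p/, which is not a licensed coda consonant → illicit
[memfk.wi] — violates constraint (ii): syllable 1 coda /mfk/ has 3 consonants (> 2) → illicit
[snu] — σ1 onset /sn/ (2→3 rises), coda /∅/ ok → licit
[bvja] — σ1 onset /bvj/ (1→2→5 rises), coda /∅/ ok → licit
[vmji.namzk] — violates constraint (ii): syllable 2 coda /mzk/ has 3 consonants (> 2) → illicit
[fma.nmiv] — violates constraint (i): syllable 2 onset /nm/: /n/ (nasal, 3) → /m/ (nasal, 3) does not rise → illicit
Licit: [snu], [bvja] → 2.

2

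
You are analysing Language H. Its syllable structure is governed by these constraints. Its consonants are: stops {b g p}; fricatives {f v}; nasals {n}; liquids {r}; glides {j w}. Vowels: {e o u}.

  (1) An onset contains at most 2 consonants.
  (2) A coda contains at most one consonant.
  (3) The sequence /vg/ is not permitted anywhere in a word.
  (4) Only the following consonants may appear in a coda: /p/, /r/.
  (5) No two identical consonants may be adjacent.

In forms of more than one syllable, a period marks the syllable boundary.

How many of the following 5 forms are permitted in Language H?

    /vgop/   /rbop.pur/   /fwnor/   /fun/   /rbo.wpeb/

/vgop/ — violates constraint 3: contains banned sequence /vg/ → not permitted
/rbop.pur/ — violates constraint 5: adjacent identical consonants /pp/ → not permitted
/fwnor/ — violates constraint 1: syllable 1 onset /fwn/ has 3 consonants (> 2) → not permitted
/fun/ — violates constraint 4: syllable 1 coda contains /n/, which is not a licensed coda consonant → not permitted
/rbo.wpeb/ — violates constraint 4: syllable 2 coda contains /b/, which is not a licensed coda consonant → not permitted
No form is permitted → 0.

0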